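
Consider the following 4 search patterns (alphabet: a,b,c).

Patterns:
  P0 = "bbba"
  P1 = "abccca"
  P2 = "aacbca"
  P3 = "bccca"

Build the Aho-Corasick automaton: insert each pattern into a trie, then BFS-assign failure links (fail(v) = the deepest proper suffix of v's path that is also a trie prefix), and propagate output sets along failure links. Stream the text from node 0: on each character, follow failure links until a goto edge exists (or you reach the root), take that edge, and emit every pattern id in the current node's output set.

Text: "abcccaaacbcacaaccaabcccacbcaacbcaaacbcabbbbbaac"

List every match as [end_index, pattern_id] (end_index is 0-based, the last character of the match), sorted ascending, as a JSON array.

Build automaton:
Trie (insert patterns):
  0='ε' goto a→5 b→1
  1='b' goto b→2 c→16
  2='bb' goto b→3
  3='bbb' goto a→4
  4='bbba' goto ·  ←P0
  5='a' goto a→11 b→6
  6='ab' goto c→7
  7='abc' goto c→8
  8='abcc' goto c→9
  9='abccc' goto a→10
  10='abccca' goto ·  ←P1
  11='aa' goto c→12
  12='aac' goto b→13
  13='aacb' goto c→14
  14='aacbc' goto a→15
  15='aacbca' goto ·  ←P2
  16='bc' goto c→17
  17='bcc' goto c→18
  18='bccc' goto a→19
  19='bccca' goto ·  ←P3

BFS fail/out derivation:
  fail(1) 'b': from fail(0)=0 chase 'b': 0 ⇒ 0;  out=∅∪out(0)=∅
  fail(5) 'a': from fail(0)=0 chase 'a': 0 ⇒ 0;  out=∅∪out(0)=∅
  fail(2) 'bb': from fail(1)=0 chase 'b': 0 ⇒ 1;  out=∅∪out(1)=∅
  fail(6) 'ab': from fail(5)=0 chase 'b': 0 ⇒ 1;  out=∅∪out(1)=∅
  fail(11) 'aa': from fail(5)=0 chase 'a': 0 ⇒ 5;  out=∅∪out(5)=∅
  fail(16) 'bc': from fail(1)=0 chase 'c': 0 ⇒ 0;  out=∅∪out(0)=∅
  fail(3) 'bbb': from fail(2)=1 chase 'b': 1 ⇒ 2;  out=∅∪out(2)=∅
  fail(7) 'abc': from fail(6)=1 chase 'c': 1 ⇒ 16;  out=∅∪out(16)=∅
  fail(12) 'aac': from fail(11)=5 chase 'c': 5→0 ⇒ 0;  out=∅∪out(0)=∅
  fail(17) 'bcc': from fail(16)=0 chase 'c': 0 ⇒ 0;  out=∅∪out(0)=∅
  fail(4) 'bbba': from fail(3)=2 chase 'a': 2→1→0 ⇒ 5;  out={0}∪out(5)={0}
  fail(8) 'abcc': from fail(7)=16 chase 'c': 16 ⇒ 17;  out=∅∪out(17)=∅
  fail(13) 'aacb': from fail(12)=0 chase 'b': 0 ⇒ 1;  out=∅∪out(1)=∅
  fail(18) 'bccc': from fail(17)=0 chase 'c': 0 ⇒ 0;  out=∅∪out(0)=∅
  fail(9) 'abccc': from fail(8)=17 chase 'c': 17 ⇒ 18;  out=∅∪out(18)=∅
  fail(14) 'aacbc': from fail(13)=1 chase 'c': 1 ⇒ 16;  out=∅∪out(16)=∅
  fail(19) 'bccca': from fail(18)=0 chase 'a': 0 ⇒ 5;  out={3}∪out(5)={3}
  fail(10) 'abccca': from fail(9)=18 chase 'a': 18 ⇒ 19;  out={1}∪out(19)={1,3}
  fail(15) 'aacbca': from fail(14)=16 chase 'a': 16→0 ⇒ 5;  out={2}∪out(5)={2}

Text stream:
[0] read 'a'  n0⇒n5
[1] read 'b'  n5⇒n6
[2] read 'c'  n6⇒n7
[3] read 'c'  n7⇒n8
[4] read 'c'  n8⇒n9
[5] read 'a'  n9⇒n10  emit P1@[0:5],P3@[1:5]
[6] read 'a'  n10⇒n11 (via fail)
[7] read 'a'  n11⇒n11 (via fail)
[8] read 'c'  n11⇒n12
[9] read 'b'  n12⇒n13
[10] read 'c'  n13⇒n14
[11] read 'a'  n14⇒n15  emit P2@[6:11]
[12] read 'c'  n15⇒n0 (via fail)
[13] read 'a'  n0⇒n5
[14] read 'a'  n5⇒n11
[15] read 'c'  n11⇒n12
[16] read 'c'  n12⇒n0 (via fail)
[17] read 'a'  n0⇒n5
[18] read 'a'  n5⇒n11
[19] read 'b'  n11⇒n6 (via fail)
[20] read 'c'  n6⇒n7
[21] read 'c'  n7⇒n8
[22] read 'c'  n8⇒n9
[23] read 'a'  n9⇒n10  emit P1@[18:23],P3@[19:23]
[24] read 'c'  n10⇒n0 (via fail)
[25] read 'b'  n0⇒n1
[26] read 'c'  n1⇒n16
[27] read 'a'  n16⇒n5 (via fail)
[28] read 'a'  n5⇒n11
[29] read 'c'  n11⇒n12
[30] read 'b'  n12⇒n13
[31] read 'c'  n13⇒n14
[32] read 'a'  n14⇒n15  emit P2@[27:32]
[33] read 'a'  n15⇒n11 (via fail)
[34] read 'a'  n11⇒n11 (via fail)
[35] read 'c'  n11⇒n12
[36] read 'b'  n12⇒n13
[37] read 'c'  n13⇒n14
[38] read 'a'  n14⇒n15  emit P2@[33:38]
[39] read 'b'  n15⇒n6 (via fail)
[40] read 'b'  n6⇒n2 (via fail)
[41] read 'b'  n2⇒n3
[42] read 'b'  n3⇒n3 (via fail)
[43] read 'b'  n3⇒n3 (via fail)
[44] read 'a'  n3⇒n4  emit P0@[41:44]
[45] read 'a'  n4⇒n11 (via fail)
[46] read 'c'  n11⇒n12

All matches (sorted): [[5,1],[5,3],[11,2],[23,1],[23,3],[32,2],[38,2],[44,0]]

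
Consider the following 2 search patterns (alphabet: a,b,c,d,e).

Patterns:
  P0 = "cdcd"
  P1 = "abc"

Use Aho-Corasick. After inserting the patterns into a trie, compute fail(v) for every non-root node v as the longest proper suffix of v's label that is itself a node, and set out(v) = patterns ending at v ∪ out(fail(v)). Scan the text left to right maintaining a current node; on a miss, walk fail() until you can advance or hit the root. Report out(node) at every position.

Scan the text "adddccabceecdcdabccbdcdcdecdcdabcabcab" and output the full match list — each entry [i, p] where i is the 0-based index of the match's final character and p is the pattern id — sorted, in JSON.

Build automaton:
Trie (insert patterns):
  0='ε' goto a→5 c→1
  1='c' goto d→2
  2='cd' goto c→3
  3='cdc' goto d→4
  4='cdcd' goto ·  [P0 ends]
  5='a' goto b→6
  6='ab' goto c→7
  7='abc' goto ·  [P1 ends]

BFS fail/out derivation:
  n1('c'): parent n0 fail=0; on 'c' 0 → fail=0;  out ∅∪∅=∅
  n5('a'): parent n0 fail=0; on 'a' 0 → fail=0;  out ∅∪∅=∅
  n2('cd'): parent n1 fail=0; on 'd' 0 → fail=0;  out ∅∪∅=∅
  n6('ab'): parent n5 fail=0; on 'b' 0 → fail=0;  out ∅∪∅=∅
  n3('cdc'): parent n2 fail=0; on 'c' 0 → fail=1;  out ∅∪∅=∅
  n7('abc'): parent n6 fail=0; on 'c' 0 → fail=1;  out {1}∪∅={1}
  n4('cdcd'): parent n3 fail=1; on 'd' 1 → fail=2;  out {0}∪∅={0}

Scan:
i=0 'a': node 0→5
i=1 'd': node 5→0 ·f
i=2 'd': node 0→0
i=3 'd': node 0→0
i=4 'c': node 0→1
i=5 'c': node 1→1 ·f
i=6 'a': node 1→5 ·f
i=7 'b': node 5→6
i=8 'c': node 6→7  → match P1@[6:8]
i=9 'e': node 7→0 ·f
i=10 'e': node 0→0
i=11 'c': node 0→1
i=12 'd': node 1→2
i=13 'c': node 2→3
i=14 'd': node 3→4  → match P0@[11:14]
i=15 'a': node 4→5 ·f
i=16 'b': node 5→6
i=17 'c': node 6→7  → match P1@[15:17]
i=18 'c': node 7→1 ·f
i=19 'b': node 1→0 ·f
i=20 'd': node 0→0
i=21 'c': node 0→1
i=22 'd': node 1→2
i=23 'c': node 2→3
i=24 'd': node 3→4  → match P0@[21:24]
i=25 'e': node 4→0 ·f
i=26 'c': node 0→1
i=27 'd': node 1→2
i=28 'c': node 2→3
i=29 'd': node 3→4  → match P0@[26:29]
i=30 'a': node 4→5 ·f
i=31 'b': node 5→6
i=32 'c': node 6→7  → match P1@[30:32]
i=33 'a': node 7→5 ·f
i=34 'b': node 5→6
i=35 'c': node 6→7  → match P1@[33:35]
i=36 'a': node 7→5 ·f
i=37 'b': node 5→6

Matches: [[8,1],[14,0],[17,1],[24,0],[29,0],[32,1],[35,1]]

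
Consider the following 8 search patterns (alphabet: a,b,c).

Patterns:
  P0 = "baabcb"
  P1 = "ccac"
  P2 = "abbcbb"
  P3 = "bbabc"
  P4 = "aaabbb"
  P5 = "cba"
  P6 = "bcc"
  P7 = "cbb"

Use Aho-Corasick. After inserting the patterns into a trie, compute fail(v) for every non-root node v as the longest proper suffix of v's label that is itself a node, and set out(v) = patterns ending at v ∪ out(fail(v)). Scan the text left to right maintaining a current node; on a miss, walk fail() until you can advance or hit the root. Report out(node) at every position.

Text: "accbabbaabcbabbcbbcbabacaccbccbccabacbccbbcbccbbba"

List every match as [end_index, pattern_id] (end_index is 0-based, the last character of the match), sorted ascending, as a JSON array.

Build:
Trie nodes:
  n0 'ε': a→11 b→1 c→7
  n1 'b': a→2 b→17 c→28
  n2 'ba': a→3
  n3 'baa': b→4
  n4 'baab': c→5
  n5 'baabc': b→6
  n6 'baabcb': ·  [P0 ends]
  n7 'c': b→26 c→8
  n8 'cc': a→9
  n9 'cca': c→10
  n10 'ccac': ·  [P1 ends]
  n11 'a': a→21 b→12
  n12 'ab': b→13
  n13 'abb': c→14
  n14 'abbc': b→15
  n15 'abbcb': b→16
  n16 'abbcbb': ·  [P2 ends]
  n17 'bb': a→18
  n18 'bba': b→19
  n19 'bbab': c→20
  n20 'bbabc': ·  [P3 ends]
  n21 'aa': a→22
  n22 'aaa': b→23
  n23 'aaab': b→24
  n24 'aaabb': b→25
  n25 'aaabbb': ·  [P4 ends]
  n26 'cb': a→27 b→30
  n27 'cba': ·  [P5 ends]
  n28 'bc': c→29
  n29 'bcc': ·  [P6 ends]
  n30 'cbb': ·  [P7 ends]

Failure links (BFS by depth):
  n1('b'): parent n0 fail=0; on 'b' 0 → fail=0;  out ∅∪∅=∅
  n7('c'): parent n0 fail=0; on 'c' 0 → fail=0;  out ∅∪∅=∅
  n11('a'): parent n0 fail=0; on 'a' 0 → fail=0;  out ∅∪∅=∅
  n2('ba'): parent n1 fail=0; on 'a' 0 → fail=11;  out ∅∪∅=∅
  n8('cc'): parent n7 fail=0; on 'c' 0 → fail=7;  out ∅∪∅=∅
  n12('ab'): parent n11 fail=0; on 'b' 0 → fail=1;  out ∅∪∅=∅
  n17('bb'): parent n1 fail=0; on 'b' 0 → fail=1;  out ∅∪∅=∅
  n21('aa'): parent n11 fail=0; on 'a' 0 → fail=11;  out ∅∪∅=∅
  n26('cb'): parent n7 fail=0; on 'b' 0 → fail=1;  out ∅∪∅=∅
  n28('bc'): parent n1 fail=0; on 'c' 0 → fail=7;  out ∅∪∅=∅
  n3('baa'): parent n2 fail=11; on 'a' 11 → fail=21;  out ∅∪∅=∅
  n9('cca'): parent n8 fail=7; on 'a' 7→0 → fail=11;  out ∅∪∅=∅
  n13('abb'): parent n12 fail=1; on 'b' 1 → fail=17;  out ∅∪∅=∅
  n18('bba'): parent n17 fail=1; on 'a' 1 → fail=2;  out ∅∪∅=∅
  n22('aaa'): parent n21 fail=11; on 'a' 11 → fail=21;  out ∅∪∅=∅
  n27('cba'): parent n26 fail=1; on 'a' 1 → fail=2;  out {5}∪∅={5}
  n29('bcc'): parent n28 fail=7; on 'c' 7 → fail=8;  out {6}∪∅={6}
  n30('cbb'): parent n26 fail=1; on 'b' 1 → fail=17;  out {7}∪∅={7}
  n4('baab'): parent n3 fail=21; on 'b' 21→11 → fail=12;  out ∅∪∅=∅
  n10('ccac'): parent n9 fail=11; on 'c' 11→0 → fail=7;  out {1}∪∅={1}
  n14('abbc'): parent n13 fail=17; on 'c' 17→1 → fail=28;  out ∅∪∅=∅
  n19('bbab'): parent n18 fail=2; on 'b' 2→11 → fail=12;  out ∅∪∅=∅
  n23('aaab'): parent n22 fail=21; on 'b' 21→11 → fail=12;  out ∅∪∅=∅
  n5('baabc'): parent n4 fail=12; on 'c' 12→1 → fail=28;  out ∅∪∅=∅
  n15('abbcb'): parent n14 fail=28; on 'b' 28→7 → fail=26;  out ∅∪∅=∅
  n20('bbabc'): parent n19 fail=12; on 'c' 12→1 → fail=28;  out {3}∪∅={3}
  n24('aaabb'): parent n23 fail=12; on 'b' 12 → fail=13;  out ∅∪∅=∅
  n6('baabcb'): parent n5 fail=28; on 'b' 28→7 → fail=26;  out {0}∪∅={0}
  n16('abbcbb'): parent n15 fail=26; on 'b' 26 → fail=30;  out {2}∪{7}={2,7}
  n25('aaabbb'): parent n24 fail=13; on 'b' 13→17→1 → fail=17;  out {4}∪∅={4}

Run:
[0] read 'a'  n0⇒n11
[1] read 'c'  n11⇒n7 ·f
[2] read 'c'  n7⇒n8
[3] read 'b'  n8⇒n26 ·f
[4] read 'a'  n26⇒n27  ** P5@[2:4]
[5] read 'b'  n27⇒n12 ·f
[6] read 'b'  n12⇒n13
[7] read 'a'  n13⇒n18 ·f
[8] read 'a'  n18⇒n3 ·f
[9] read 'b'  n3⇒n4
[10] read 'c'  n4⇒n5
[11] read 'b'  n5⇒n6  ** P0@[6:11]
[12] read 'a'  n6⇒n27 ·f  ** P5@[10:12]
[13] read 'b'  n27⇒n12 ·f
[14] read 'b'  n12⇒n13
[15] read 'c'  n13⇒n14
[16] read 'b'  n14⇒n15
[17] read 'b'  n15⇒n16  ** P2@[12:17],P7@[15:17]
[18] read 'c'  n16⇒n28 ·f
[19] read 'b'  n28⇒n26 ·f
[20] read 'a'  n26⇒n27  ** P5@[18:20]
[21] read 'b'  n27⇒n12 ·f
[22] read 'a'  n12⇒n2 ·f
[23] read 'c'  n2⇒n7 ·f
[24] read 'a'  n7⇒n11 ·f
[25] read 'c'  n11⇒n7 ·f
[26] read 'c'  n7⇒n8
[27] read 'b'  n8⇒n26 ·f
[28] read 'c'  n26⇒n28 ·f
[29] read 'c'  n28⇒n29  ** P6@[27:29]
[30] read 'b'  n29⇒n26 ·f
[31] read 'c'  n26⇒n28 ·f
[32] read 'c'  n28⇒n29  ** P6@[30:32]
[33] read 'a'  n29⇒n9 ·f
[34] read 'b'  n9⇒n12 ·f
[35] read 'a'  n12⇒n2 ·f
[36] read 'c'  n2⇒n7 ·f
[37] read 'b'  n7⇒n26
[38] read 'c'  n26⇒n28 ·f
[39] read 'c'  n28⇒n29  ** P6@[37:39]
[40] read 'b'  n29⇒n26 ·f
[41] read 'b'  n26⇒n30  ** P7@[39:41]
[42] read 'c'  n30⇒n28 ·f
[43] read 'b'  n28⇒n26 ·f
[44] read 'c'  n26⇒n28 ·f
[45] read 'c'  n28⇒n29  ** P6@[43:45]
[46] read 'b'  n29⇒n26 ·f
[47] read 'b'  n26⇒n30  ** P7@[45:47]
[48] read 'b'  n30⇒n17 ·f
[49] read 'a'  n17⇒n18

Result: [[4,5],[11,0],[12,5],[17,2],[17,7],[20,5],[29,6],[32,6],[39,6],[41,7],[45,6],[47,7]]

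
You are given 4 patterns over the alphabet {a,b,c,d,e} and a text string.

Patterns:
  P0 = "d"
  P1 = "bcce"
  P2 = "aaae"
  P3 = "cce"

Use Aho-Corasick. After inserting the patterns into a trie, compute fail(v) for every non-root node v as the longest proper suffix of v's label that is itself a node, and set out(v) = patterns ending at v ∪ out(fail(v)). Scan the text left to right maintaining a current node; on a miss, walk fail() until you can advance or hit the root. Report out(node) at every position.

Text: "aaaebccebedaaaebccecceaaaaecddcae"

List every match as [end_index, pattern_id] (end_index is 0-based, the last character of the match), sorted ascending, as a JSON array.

Construct AC machine:
Trie nodes:
  n0 'ε': a→6 b→2 c→10 d→1
  n1 'd': ·  ←P0
  n2 'b': c→3
  n3 'bc': c→4
  n4 'bcc': e→5
  n5 'bcce': ·  ←P1
  n6 'a': a→7
  n7 'aa': a→8
  n8 'aaa': e→9
  n9 'aaae': ·  ←P2
  n10 'c': c→11
  n11 'cc': e→12
  n12 'cce': ·  ←P3

Failure links (BFS by depth):
  fail(1) 'd': from fail(0)=0 chase 'd': 0 ⇒ 0;  out={0}∪out(0)={0}
  fail(2) 'b': from fail(0)=0 chase 'b': 0 ⇒ 0;  out=∅∪out(0)=∅
  fail(6) 'a': from fail(0)=0 chase 'a': 0 ⇒ 0;  out=∅∪out(0)=∅
  fail(10) 'c': from fail(0)=0 chase 'c': 0 ⇒ 0;  out=∅∪out(0)=∅
  fail(3) 'bc': from fail(2)=0 chase 'c': 0 ⇒ 10;  out=∅∪out(10)=∅
  fail(7) 'aa': from fail(6)=0 chase 'a': 0 ⇒ 6;  out=∅∪out(6)=∅
  fail(11) 'cc': from fail(10)=0 chase 'c': 0 ⇒ 10;  out=∅∪out(10)=∅
  fail(4) 'bcc': from fail(3)=10 chase 'c': 10 ⇒ 11;  out=∅∪out(11)=∅
  fail(8) 'aaa': from fail(7)=6 chase 'a': 6 ⇒ 7;  out=∅∪out(7)=∅
  fail(12) 'cce': from fail(11)=10 chase 'e': 10→0 ⇒ 0;  out={3}∪out(0)={3}
  fail(5) 'bcce': from fail(4)=11 chase 'e': 11 ⇒ 12;  out={1}∪out(12)={1,3}
  fail(9) 'aaae': from fail(8)=7 chase 'e': 7→6→0 ⇒ 0;  out={2}∪out(0)={2}

Run:
i=0 'a': node 0→6
i=1 'a': node 6→7
i=2 'a': node 7→8
i=3 'e': node 8→9  → match P2@[0:3]
i=4 'b': node 9→2 (via fail)
i=5 'c': node 2→3
i=6 'c': node 3→4
i=7 'e': node 4→5  → match P1@[4:7],P3@[5:7]
i=8 'b': node 5→2 (via fail)
i=9 'e': node 2→0 (via fail)
i=10 'd': node 0→1  → match P0@[10:10]
i=11 'a': node 1→6 (via fail)
i=12 'a': node 6→7
i=13 'a': node 7→8
i=14 'e': node 8→9  → match P2@[11:14]
i=15 'b': node 9→2 (via fail)
i=16 'c': node 2→3
i=17 'c': node 3→4
i=18 'e': node 4→5  → match P1@[15:18],P3@[16:18]
i=19 'c': node 5→10 (via fail)
i=20 'c': node 10→11
i=21 'e': node 11→12  → match P3@[19:21]
i=22 'a': node 12→6 (via fail)
i=23 'a': node 6→7
i=24 'a': node 7→8
i=25 'a': node 8→8 (via fail)
i=26 'e': node 8→9  → match P2@[23:26]
i=27 'c': node 9→10 (via fail)
i=28 'd': node 10→1 (via fail)  → match P0@[28:28]
i=29 'd': node 1→1 (via fail)  → match P0@[29:29]
i=30 'c': node 1→10 (via fail)
i=31 'a': node 10→6 (via fail)
i=32 'e': node 6→0 (via fail)

Result: [[3,2],[7,1],[7,3],[10,0],[14,2],[18,1],[18,3],[21,3],[26,2],[28,0],[29,0]]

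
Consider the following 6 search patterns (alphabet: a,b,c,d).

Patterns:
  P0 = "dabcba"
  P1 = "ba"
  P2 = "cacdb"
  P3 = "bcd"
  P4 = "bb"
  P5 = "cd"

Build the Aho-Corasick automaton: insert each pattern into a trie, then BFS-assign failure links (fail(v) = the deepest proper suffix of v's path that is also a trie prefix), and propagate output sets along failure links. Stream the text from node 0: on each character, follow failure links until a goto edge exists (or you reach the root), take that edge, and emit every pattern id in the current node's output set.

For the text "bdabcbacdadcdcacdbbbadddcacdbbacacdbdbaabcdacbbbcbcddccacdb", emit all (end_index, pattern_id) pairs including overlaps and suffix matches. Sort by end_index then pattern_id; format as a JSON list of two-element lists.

Build automaton:
Trie (insert patterns):
  0='ε' goto b→7 c→9 d→1
  1='d' goto a→2
  2='da' goto b→3
  3='dab' goto c→4
  4='dabc' goto b→5
  5='dabcb' goto a→6
  6='dabcba' goto ·  [P0 ends]
  7='b' goto a→8 b→16 c→14
  8='ba' goto ·  [P1 ends]
  9='c' goto a→10 d→17
  10='ca' goto c→11
  11='cac' goto d→12
  12='cacd' goto b→13
  13='cacdb' goto ·  [P2 ends]
  14='bc' goto d→15
  15='bcd' goto ·  [P3 ends]
  16='bb' goto ·  [P4 ends]
  17='cd' goto ·  [P5 ends]

Failure links (BFS by depth):
  n1('d'): parent n0 fail=0; on 'd' 0 → fail=0;  out ∅∪∅=∅
  n7('b'): parent n0 fail=0; on 'b' 0 → fail=0;  out ∅∪∅=∅
  n9('c'): parent n0 fail=0; on 'c' 0 → fail=0;  out ∅∪∅=∅
  n2('da'): parent n1 fail=0; on 'a' 0 → fail=0;  out ∅∪∅=∅
  n8('ba'): parent n7 fail=0; on 'a' 0 → fail=0;  out {1}∪∅={1}
  n10('ca'): parent n9 fail=0; on 'a' 0 → fail=0;  out ∅∪∅=∅
  n14('bc'): parent n7 fail=0; on 'c' 0 → fail=9;  out ∅∪∅=∅
  n16('bb'): parent n7 fail=0; on 'b' 0 → fail=7;  out {4}∪∅={4}
  n17('cd'): parent n9 fail=0; on 'd' 0 → fail=1;  out {5}∪∅={5}
  n3('dab'): parent n2 fail=0; on 'b' 0 → fail=7;  out ∅∪∅=∅
  n11('cac'): parent n10 fail=0; on 'c' 0 → fail=9;  out ∅∪∅=∅
  n15('bcd'): parent n14 fail=9; on 'd' 9 → fail=17;  out {3}∪{5}={3,5}
  n4('dabc'): parent n3 fail=7; on 'c' 7 → fail=14;  out ∅∪∅=∅
  n12('cacd'): parent n11 fail=9; on 'd' 9 → fail=17;  out ∅∪{5}={5}
  n5('dabcb'): parent n4 fail=14; on 'b' 14→9→0 → fail=7;  out ∅∪∅=∅
  n13('cacdb'): parent n12 fail=17; on 'b' 17→1→0 → fail=7;  out {2}∪∅={2}
  n6('dabcba'): parent n5 fail=7; on 'a' 7 → fail=8;  out {0}∪{1}={0,1}

Text stream:
pos 0 'b': at 7
pos 1 'd': at 1 (fail-walked)
pos 2 'a': at 2
pos 3 'b': at 3
pos 4 'c': at 4
pos 5 'b': at 5
pos 6 'a': at 6  → match P0@[1:6],P1@[5:6]
pos 7 'c': at 9 (fail-walked)
pos 8 'd': at 17  → match P5@[7:8]
pos 9 'a': at 2 (fail-walked)
pos 10 'd': at 1 (fail-walked)
pos 11 'c': at 9 (fail-walked)
pos 12 'd': at 17  → match P5@[11:12]
pos 13 'c': at 9 (fail-walked)
pos 14 'a': at 10
pos 15 'c': at 11
pos 16 'd': at 12  → match P5@[15:16]
pos 17 'b': at 13  → match P2@[13:17]
pos 18 'b': at 16 (fail-walked)  → match P4@[17:18]
pos 19 'b': at 16 (fail-walked)  → match P4@[18:19]
pos 20 'a': at 8 (fail-walked)  → match P1@[19:20]
pos 21 'd': at 1 (fail-walked)
pos 22 'd': at 1 (fail-walked)
pos 23 'd': at 1 (fail-walked)
pos 24 'c': at 9 (fail-walked)
pos 25 'a': at 10
pos 26 'c': at 11
pos 27 'd': at 12  → match P5@[26:27]
pos 28 'b': at 13  → match P2@[24:28]
pos 29 'b': at 16 (fail-walked)  → match P4@[28:29]
pos 30 'a': at 8 (fail-walked)  → match P1@[29:30]
pos 31 'c': at 9 (fail-walked)
pos 32 'a': at 10
pos 33 'c': at 11
pos 34 'd': at 12  → match P5@[33:34]
pos 35 'b': at 13  → match P2@[31:35]
pos 36 'd': at 1 (fail-walked)
pos 37 'b': at 7 (fail-walked)
pos 38 'a': at 8  → match P1@[37:38]
pos 39 'a': at 0 (fail-walked)
pos 40 'b': at 7
pos 41 'c': at 14
pos 42 'd': at 15  → match P3@[40:42],P5@[41:42]
pos 43 'a': at 2 (fail-walked)
pos 44 'c': at 9 (fail-walked)
pos 45 'b': at 7 (fail-walked)
pos 46 'b': at 16  → match P4@[45:46]
pos 47 'b': at 16 (fail-walked)  → match P4@[46:47]
pos 48 'c': at 14 (fail-walked)
pos 49 'b': at 7 (fail-walked)
pos 50 'c': at 14
pos 51 'd': at 15  → match P3@[49:51],P5@[50:51]
pos 52 'd': at 1 (fail-walked)
pos 53 'c': at 9 (fail-walked)
pos 54 'c': at 9 (fail-walked)
pos 55 'a': at 10
pos 56 'c': at 11
pos 57 'd': at 12  → match P5@[56:57]
pos 58 'b': at 13  → match P2@[54:58]

Result: [[6,0],[6,1],[8,5],[12,5],[16,5],[17,2],[18,4],[19,4],[20,1],[27,5],[28,2],[29,4],[30,1],[34,5],[35,2],[38,1],[42,3],[42,5],[46,4],[47,4],[51,3],[51,5],[57,5],[58,2]]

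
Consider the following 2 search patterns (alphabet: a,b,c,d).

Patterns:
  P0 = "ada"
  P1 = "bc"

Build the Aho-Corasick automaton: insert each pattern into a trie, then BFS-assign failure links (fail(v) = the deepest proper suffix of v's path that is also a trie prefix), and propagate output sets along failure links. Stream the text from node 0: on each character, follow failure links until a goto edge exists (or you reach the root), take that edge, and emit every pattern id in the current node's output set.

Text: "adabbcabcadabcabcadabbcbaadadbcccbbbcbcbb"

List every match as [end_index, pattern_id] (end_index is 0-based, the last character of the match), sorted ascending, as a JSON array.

Build automaton:
Trie nodes:
  0='ε' goto a→1 b→4
  1='a' goto d→2
  2='ad' goto a→3
  3='ada' goto ·  ←P0
  4='b' goto c→5
  5='bc' goto ·  ←P1

Failure links (BFS by depth):
  n1('a'): parent n0 fail=0; on 'a' 0 → fail=0;  out ∅∪∅=∅
  n4('b'): parent n0 fail=0; on 'b' 0 → fail=0;  out ∅∪∅=∅
  n2('ad'): parent n1 fail=0; on 'd' 0 → fail=0;  out ∅∪∅=∅
  n5('bc'): parent n4 fail=0; on 'c' 0 → fail=0;  out {1}∪∅={1}
  n3('ada'): parent n2 fail=0; on 'a' 0 → fail=1;  out {0}∪∅={0}

Text stream:
i=0 'a': node 0→1
i=1 'd': node 1→2
i=2 'a': node 2→3  ** P0@[0:2]
i=3 'b': node 3→4 ·f
i=4 'b': node 4→4 ·f
i=5 'c': node 4→5  ** P1@[4:5]
i=6 'a': node 5→1 ·f
i=7 'b': node 1→4 ·f
i=8 'c': node 4→5  ** P1@[7:8]
i=9 'a': node 5→1 ·f
i=10 'd': node 1→2
i=11 'a': node 2→3  ** P0@[9:11]
i=12 'b': node 3→4 ·f
i=13 'c': node 4→5  ** P1@[12:13]
i=14 'a': node 5→1 ·f
i=15 'b': node 1→4 ·f
i=16 'c': node 4→5  ** P1@[15:16]
i=17 'a': node 5→1 ·f
i=18 'd': node 1→2
i=19 'a': node 2→3  ** P0@[17:19]
i=20 'b': node 3→4 ·f
i=21 'b': node 4→4 ·f
i=22 'c': node 4→5  ** P1@[21:22]
i=23 'b': node 5→4 ·f
i=24 'a': node 4→1 ·f
i=25 'a': node 1→1 ·f
i=26 'd': node 1→2
i=27 'a': node 2→3  ** P0@[25:27]
i=28 'd': node 3→2 ·f
i=29 'b': node 2→4 ·f
i=30 'c': node 4→5  ** P1@[29:30]
i=31 'c': node 5→0 ·f
i=32 'c': node 0→0
i=33 'b': node 0→4
i=34 'b': node 4→4 ·f
i=35 'b': node 4→4 ·f
i=36 'c': node 4→5  ** P1@[35:36]
i=37 'b': node 5→4 ·f
i=38 'c': node 4→5  ** P1@[37:38]
i=39 'b': node 5→4 ·f
i=40 'b': node 4→4 ·f

Matches: [[2,0],[5,1],[8,1],[11,0],[13,1],[16,1],[19,0],[22,1],[27,0],[30,1],[36,1],[38,1]]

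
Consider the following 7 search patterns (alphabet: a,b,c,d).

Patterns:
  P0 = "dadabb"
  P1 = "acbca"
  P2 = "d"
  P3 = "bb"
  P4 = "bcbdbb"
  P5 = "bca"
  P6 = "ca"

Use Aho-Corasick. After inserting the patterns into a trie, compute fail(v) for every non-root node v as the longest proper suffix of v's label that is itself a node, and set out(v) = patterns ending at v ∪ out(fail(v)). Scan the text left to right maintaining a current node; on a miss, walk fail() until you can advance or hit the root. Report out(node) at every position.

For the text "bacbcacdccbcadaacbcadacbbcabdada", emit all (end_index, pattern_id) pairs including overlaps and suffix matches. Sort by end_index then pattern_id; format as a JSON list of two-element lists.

Build automaton:
Trie nodes:
  n0 'ε': a→7 b→12 c→20 d→1
  n1 'd': a→2  ←P2
  n2 'da': d→3
  n3 'dad': a→4
  n4 'dada': b→5
  n5 'dadab': b→6
  n6 'dadabb': ·  ←P0
  n7 'a': c→8
  n8 'ac': b→9
  n9 'acb': c→10
  n10 'acbc': a→11
  n11 'acbca': ·  ←P1
  n12 'b': b→13 c→14
  n13 'bb': ·  ←P3
  n14 'bc': a→19 b→15
  n15 'bcb': d→16
  n16 'bcbd': b→17
  n17 'bcbdb': b→18
  n18 'bcbdbb': ·  ←P4
  n19 'bca': ·  ←P5
  n20 'c': a→21
  n21 'ca': ·  ←P6

Failure links (BFS by depth):
  fail(1) 'd': from fail(0)=0 chase 'd': 0 ⇒ 0;  out={2}∪out(0)={2}
  fail(7) 'a': from fail(0)=0 chase 'a': 0 ⇒ 0;  out=∅∪out(0)=∅
  fail(12) 'b': from fail(0)=0 chase 'b': 0 ⇒ 0;  out=∅∪out(0)=∅
  fail(20) 'c': from fail(0)=0 chase 'c': 0 ⇒ 0;  out=∅∪out(0)=∅
  fail(2) 'da': from fail(1)=0 chase 'a': 0 ⇒ 7;  out=∅∪out(7)=∅
  fail(8) 'ac': from fail(7)=0 chase 'c': 0 ⇒ 20;  out=∅∪out(20)=∅
  fail(13) 'bb': from fail(12)=0 chase 'b': 0 ⇒ 12;  out={3}∪out(12)={3}
  fail(14) 'bc': from fail(12)=0 chase 'c': 0 ⇒ 20;  out=∅∪out(20)=∅
  fail(21) 'ca': from fail(20)=0 chase 'a': 0 ⇒ 7;  out={6}∪out(7)={6}
  fail(3) 'dad': from fail(2)=7 chase 'd': 7→0 ⇒ 1;  out=∅∪out(1)={2}
  fail(9) 'acb': from fail(8)=20 chase 'b': 20→0 ⇒ 12;  out=∅∪out(12)=∅
  fail(15) 'bcb': from fail(14)=20 chase 'b': 20→0 ⇒ 12;  out=∅∪out(12)=∅
  fail(19) 'bca': from fail(14)=20 chase 'a': 20 ⇒ 21;  out={5}∪out(21)={5,6}
  fail(4) 'dada': from fail(3)=1 chase 'a': 1 ⇒ 2;  out=∅∪out(2)=∅
  fail(10) 'acbc': from fail(9)=12 chase 'c': 12 ⇒ 14;  out=∅∪out(14)=∅
  fail(16) 'bcbd': from fail(15)=12 chase 'd': 12→0 ⇒ 1;  out=∅∪out(1)={2}
  fail(5) 'dadab': from fail(4)=2 chase 'b': 2→7→0 ⇒ 12;  out=∅∪out(12)=∅
  fail(11) 'acbca': from fail(10)=14 chase 'a': 14 ⇒ 19;  out={1}∪out(19)={1,5,6}
  fail(17) 'bcbdb': from fail(16)=1 chase 'b': 1→0 ⇒ 12;  out=∅∪out(12)=∅
  fail(6) 'dadabb': from fail(5)=12 chase 'b': 12 ⇒ 13;  out={0}∪out(13)={0,3}
  fail(18) 'bcbdbb': from fail(17)=12 chase 'b': 12 ⇒ 13;  out={4}∪out(13)={3,4}

Run:
i=0 'b': node 0→12
i=1 'a': node 12→7 (via fail)
i=2 'c': node 7→8
i=3 'b': node 8→9
i=4 'c': node 9→10
i=5 'a': node 10→11  ** P1@[1:5],P5@[3:5],P6@[4:5]
i=6 'c': node 11→8 (via fail)
i=7 'd': node 8→1 (via fail)  ** P2@[7:7]
i=8 'c': node 1→20 (via fail)
i=9 'c': node 20→20 (via fail)
i=10 'b': node 20→12 (via fail)
i=11 'c': node 12→14
i=12 'a': node 14→19  ** P5@[10:12],P6@[11:12]
i=13 'd': node 19→1 (via fail)  ** P2@[13:13]
i=14 'a': node 1→2
i=15 'a': node 2→7 (via fail)
i=16 'c': node 7→8
i=17 'b': node 8→9
i=18 'c': node 9→10
i=19 'a': node 10→11  ** P1@[15:19],P5@[17:19],P6@[18:19]
i=20 'd': node 11→1 (via fail)  ** P2@[20:20]
i=21 'a': node 1→2
i=22 'c': node 2→8 (via fail)
i=23 'b': node 8→9
i=24 'b': node 9→13 (via fail)  ** P3@[23:24]
i=25 'c': node 13→14 (via fail)
i=26 'a': node 14→19  ** P5@[24:26],P6@[25:26]
i=27 'b': node 19→12 (via fail)
i=28 'd': node 12→1 (via fail)  ** P2@[28:28]
i=29 'a': node 1→2
i=30 'd': node 2→3  ** P2@[30:30]
i=31 'a': node 3→4

All matches (sorted): [[5,1],[5,5],[5,6],[7,2],[12,5],[12,6],[13,2],[19,1],[19,5],[19,6],[20,2],[24,3],[26,5],[26,6],[28,2],[30,2]]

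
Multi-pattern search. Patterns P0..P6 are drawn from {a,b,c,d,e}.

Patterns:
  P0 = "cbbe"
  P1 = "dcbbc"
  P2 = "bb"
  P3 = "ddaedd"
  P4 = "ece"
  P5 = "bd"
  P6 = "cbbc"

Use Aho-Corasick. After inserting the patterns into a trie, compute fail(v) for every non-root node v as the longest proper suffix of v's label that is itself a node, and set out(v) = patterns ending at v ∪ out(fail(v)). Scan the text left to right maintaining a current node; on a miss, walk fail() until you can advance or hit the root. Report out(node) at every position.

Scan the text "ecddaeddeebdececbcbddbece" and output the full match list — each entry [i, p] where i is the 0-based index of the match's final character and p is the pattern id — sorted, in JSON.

Construct AC machine:
Trie (insert patterns):
  n0 'ε': b→10 c→1 d→5 e→17
  n1 'c': b→2
  n2 'cb': b→3
  n3 'cbb': c→21 e→4
  n4 'cbbe': ·  [P0 ends]
  n5 'd': c→6 d→12
  n6 'dc': b→7
  n7 'dcb': b→8
  n8 'dcbb': c→9
  n9 'dcbbc': ·  [P1 ends]
  n10 'b': b→11 d→20
  n11 'bb': ·  [P2 ends]
  n12 'dd': a→13
  n13 'dda': e→14
  n14 'ddae': d→15
  n15 'ddaed': d→16
  n16 'ddaedd': ·  [P3 ends]
  n17 'e': c→18
  n18 'ec': e→19
  n19 'ece': ·  [P4 ends]
  n20 'bd': ·  [P5 ends]
  n21 'cbbc': ·  [P6 ends]

Failure links (BFS by depth):
  fail(1) 'c': from fail(0)=0 chase 'c': 0 ⇒ 0;  out=∅∪out(0)=∅
  fail(5) 'd': from fail(0)=0 chase 'd': 0 ⇒ 0;  out=∅∪out(0)=∅
  fail(10) 'b': from fail(0)=0 chase 'b': 0 ⇒ 0;  out=∅∪out(0)=∅
  fail(17) 'e': from fail(0)=0 chase 'e': 0 ⇒ 0;  out=∅∪out(0)=∅
  fail(2) 'cb': from fail(1)=0 chase 'b': 0 ⇒ 10;  out=∅∪out(10)=∅
  fail(6) 'dc': from fail(5)=0 chase 'c': 0 ⇒ 1;  out=∅∪out(1)=∅
  fail(11) 'bb': from fail(10)=0 chase 'b': 0 ⇒ 10;  out={2}∪out(10)={2}
  fail(12) 'dd': from fail(5)=0 chase 'd': 0 ⇒ 5;  out=∅∪out(5)=∅
  fail(18) 'ec': from fail(17)=0 chase 'c': 0 ⇒ 1;  out=∅∪out(1)=∅
  fail(20) 'bd': from fail(10)=0 chase 'd': 0 ⇒ 5;  out={5}∪out(5)={5}
  fail(3) 'cbb': from fail(2)=10 chase 'b': 10 ⇒ 11;  out=∅∪out(11)={2}
  fail(7) 'dcb': from fail(6)=1 chase 'b': 1 ⇒ 2;  out=∅∪out(2)=∅
  fail(13) 'dda': from fail(12)=5 chase 'a': 5→0 ⇒ 0;  out=∅∪out(0)=∅
  fail(19) 'ece': from fail(18)=1 chase 'e': 1→0 ⇒ 17;  out={4}∪out(17)={4}
  fail(4) 'cbbe': from fail(3)=11 chase 'e': 11→10→0 ⇒ 17;  out={0}∪out(17)={0}
  fail(8) 'dcbb': from fail(7)=2 chase 'b': 2 ⇒ 3;  out=∅∪out(3)={2}
  fail(14) 'ddae': from fail(13)=0 chase 'e': 0 ⇒ 17;  out=∅∪out(17)=∅
  fail(21) 'cbbc': from fail(3)=11 chase 'c': 11→10→0 ⇒ 1;  out={6}∪out(1)={6}
  fail(9) 'dcbbc': from fail(8)=3 chase 'c': 3 ⇒ 21;  out={1}∪out(21)={1,6}
  fail(15) 'ddaed': from fail(14)=17 chase 'd': 17→0 ⇒ 5;  out=∅∪out(5)=∅
  fail(16) 'ddaedd': from fail(15)=5 chase 'd': 5 ⇒ 12;  out={3}∪out(12)={3}

Run:
i=0 'e': node 0→17
i=1 'c': node 17→18
i=2 'd': node 18→5 ·f
i=3 'd': node 5→12
i=4 'a': node 12→13
i=5 'e': node 13→14
i=6 'd': node 14→15
i=7 'd': node 15→16  → match P3@[2:7]
i=8 'e': node 16→17 ·f
i=9 'e': node 17→17 ·f
i=10 'b': node 17→10 ·f
i=11 'd': node 10→20  → match P5@[10:11]
i=12 'e': node 20→17 ·f
i=13 'c': node 17→18
i=14 'e': node 18→19  → match P4@[12:14]
i=15 'c': node 19→18 ·f
i=16 'b': node 18→2 ·f
i=17 'c': node 2→1 ·f
i=18 'b': node 1→2
i=19 'd': node 2→20 ·f  → match P5@[18:19]
i=20 'd': node 20→12 ·f
i=21 'b': node 12→10 ·f
i=22 'e': node 10→17 ·f
i=23 'c': node 17→18
i=24 'e': node 18→19  → match P4@[22:24]

Result: [[7,3],[11,5],[14,4],[19,5],[24,4]]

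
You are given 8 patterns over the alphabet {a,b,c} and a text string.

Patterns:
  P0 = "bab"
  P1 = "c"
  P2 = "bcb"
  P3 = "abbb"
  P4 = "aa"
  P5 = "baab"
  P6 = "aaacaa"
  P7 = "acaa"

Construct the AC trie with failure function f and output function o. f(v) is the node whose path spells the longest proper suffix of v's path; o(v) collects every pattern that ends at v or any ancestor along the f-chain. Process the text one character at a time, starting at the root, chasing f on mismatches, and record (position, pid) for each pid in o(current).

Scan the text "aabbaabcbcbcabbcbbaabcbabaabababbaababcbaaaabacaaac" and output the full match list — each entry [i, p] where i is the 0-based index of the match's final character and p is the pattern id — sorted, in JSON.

Construct AC machine:
Trie (insert patterns):
  0='ε' goto a→7 b→1 c→4
  1='b' goto a→2 c→5
  2='ba' goto a→12 b→3
  3='bab' goto ·  ←P0
  4='c' goto ·  ←P1
  5='bc' goto b→6
  6='bcb' goto ·  ←P2
  7='a' goto a→11 b→8 c→18
  8='ab' goto b→9
  9='abb' goto b→10
  10='abbb' goto ·  ←P3
  11='aa' goto a→14  ←P4
  12='baa' goto b→13
  13='baab' goto ·  ←P5
  14='aaa' goto c→15
  15='aaac' goto a→16
  16='aaaca' goto a→17
  17='aaacaa' goto ·  ←P6
  18='ac' goto a→19
  19='aca' goto a→20
  20='acaa' goto ·  ←P7

BFS fail/out derivation:
  n1('b'): parent n0 fail=0; on 'b' 0 → fail=0;  out ∅∪∅=∅
  n4('c'): parent n0 fail=0; on 'c' 0 → fail=0;  out {1}∪∅={1}
  n7('a'): parent n0 fail=0; on 'a' 0 → fail=0;  out ∅∪∅=∅
  n2('ba'): parent n1 fail=0; on 'a' 0 → fail=7;  out ∅∪∅=∅
  n5('bc'): parent n1 fail=0; on 'c' 0 → fail=4;  out ∅∪{1}={1}
  n8('ab'): parent n7 fail=0; on 'b' 0 → fail=1;  out ∅∪∅=∅
  n11('aa'): parent n7 fail=0; on 'a' 0 → fail=7;  out {4}∪∅={4}
  n18('ac'): parent n7 fail=0; on 'c' 0 → fail=4;  out ∅∪{1}={1}
  n3('bab'): parent n2 fail=7; on 'b' 7 → fail=8;  out {0}∪∅={0}
  n6('bcb'): parent n5 fail=4; on 'b' 4→0 → fail=1;  out {2}∪∅={2}
  n9('abb'): parent n8 fail=1; on 'b' 1→0 → fail=1;  out ∅∪∅=∅
  n12('baa'): parent n2 fail=7; on 'a' 7 → fail=11;  out ∅∪{4}={4}
  n14('aaa'): parent n11 fail=7; on 'a' 7 → fail=11;  out ∅∪{4}={4}
  n19('aca'): parent n18 fail=4; on 'a' 4→0 → fail=7;  out ∅∪∅=∅
  n10('abbb'): parent n9 fail=1; on 'b' 1→0 → fail=1;  out {3}∪∅={3}
  n13('baab'): parent n12 fail=11; on 'b' 11→7 → fail=8;  out {5}∪∅={5}
  n15('aaac'): parent n14 fail=11; on 'c' 11→7 → fail=18;  out ∅∪{1}={1}
  n20('acaa'): parent n19 fail=7; on 'a' 7 → fail=11;  out {7}∪{4}={4,7}
  n16('aaaca'): parent n15 fail=18; on 'a' 18 → fail=19;  out ∅∪∅=∅
  n17('aaacaa'): parent n16 fail=19; on 'a' 19 → fail=20;  out {6}∪{4,7}={4,6,7}

Text stream:
[0] read 'a'  n0⇒n7
[1] read 'a'  n7⇒n11  → match P4@[0:1]
[2] read 'b'  n11⇒n8 ·f
[3] read 'b'  n8⇒n9
[4] read 'a'  n9⇒n2 ·f
[5] read 'a'  n2⇒n12  → match P4@[4:5]
[6] read 'b'  n12⇒n13  → match P5@[3:6]
[7] read 'c'  n13⇒n5 ·f  → match P1@[7:7]
[8] read 'b'  n5⇒n6  → match P2@[6:8]
[9] read 'c'  n6⇒n5 ·f  → match P1@[9:9]
[10] read 'b'  n5⇒n6  → match P2@[8:10]
[11] read 'c'  n6⇒n5 ·f  → match P1@[11:11]
[12] read 'a'  n5⇒n7 ·f
[13] read 'b'  n7⇒n8
[14] read 'b'  n8⇒n9
[15] read 'c'  n9⇒n5 ·f  → match P1@[15:15]
[16] read 'b'  n5⇒n6  → match P2@[14:16]
[17] read 'b'  n6⇒n1 ·f
[18] read 'a'  n1⇒n2
[19] read 'a'  n2⇒n12  → match P4@[18:19]
[20] read 'b'  n12⇒n13  → match P5@[17:20]
[21] read 'c'  n13⇒n5 ·f  → match P1@[21:21]
[22] read 'b'  n5⇒n6  → match P2@[20:22]
[23] read 'a'  n6⇒n2 ·f
[24] read 'b'  n2⇒n3  → match P0@[22:24]
[25] read 'a'  n3⇒n2 ·f
[26] read 'a'  n2⇒n12  → match P4@[25:26]
[27] read 'b'  n12⇒n13  → match P5@[24:27]
[28] read 'a'  n13⇒n2 ·f
[29] read 'b'  n2⇒n3  → match P0@[27:29]
[30] read 'a'  n3⇒n2 ·f
[31] read 'b'  n2⇒n3  → match P0@[29:31]
[32] read 'b'  n3⇒n9 ·f
[33] read 'a'  n9⇒n2 ·f
[34] read 'a'  n2⇒n12  → match P4@[33:34]
[35] read 'b'  n12⇒n13  → match P5@[32:35]
[36] read 'a'  n13⇒n2 ·f
[37] read 'b'  n2⇒n3  → match P0@[35:37]
[38] read 'c'  n3⇒n5 ·f  → match P1@[38:38]
[39] read 'b'  n5⇒n6  → match P2@[37:39]
[40] read 'a'  n6⇒n2 ·f
[41] read 'a'  n2⇒n12  → match P4@[40:41]
[42] read 'a'  n12⇒n14 ·f  → match P4@[41:42]
[43] read 'a'  n14⇒n14 ·f  → match P4@[42:43]
[44] read 'b'  n14⇒n8 ·f
[45] read 'a'  n8⇒n2 ·f
[46] read 'c'  n2⇒n18 ·f  → match P1@[46:46]
[47] read 'a'  n18⇒n19
[48] read 'a'  n19⇒n20  → match P4@[47:48],P7@[45:48]
[49] read 'a'  n20⇒n14 ·f  → match P4@[48:49]
[50] read 'c'  n14⇒n15  → match P1@[50:50]

All matches (sorted): [[1,4],[5,4],[6,5],[7,1],[8,2],[9,1],[10,2],[11,1],[15,1],[16,2],[19,4],[20,5],[21,1],[22,2],[24,0],[26,4],[27,5],[29,0],[31,0],[34,4],[35,5],[37,0],[38,1],[39,2],[41,4],[42,4],[43,4],[46,1],[48,4],[48,7],[49,4],[50,1]]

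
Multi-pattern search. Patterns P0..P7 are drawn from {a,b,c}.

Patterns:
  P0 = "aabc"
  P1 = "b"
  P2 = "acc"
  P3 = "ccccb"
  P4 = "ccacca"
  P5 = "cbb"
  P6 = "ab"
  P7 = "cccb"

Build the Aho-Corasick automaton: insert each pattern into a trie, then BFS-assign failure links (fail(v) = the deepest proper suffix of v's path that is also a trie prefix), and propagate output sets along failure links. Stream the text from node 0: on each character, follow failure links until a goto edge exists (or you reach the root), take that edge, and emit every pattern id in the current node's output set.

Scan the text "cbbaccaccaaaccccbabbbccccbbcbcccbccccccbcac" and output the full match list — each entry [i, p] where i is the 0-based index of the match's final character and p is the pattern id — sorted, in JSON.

Build:
Trie (insert patterns):
  0='ε' goto a→1 b→5 c→8
  1='a' goto a→2 b→19 c→6
  2='aa' goto b→3
  3='aab' goto c→4
  4='aabc' goto ·  ←P0
  5='b' goto ·  ←P1
  6='ac' goto c→7
  7='acc' goto ·  ←P2
  8='c' goto b→17 c→9
  9='cc' goto a→13 c→10
  10='ccc' goto b→20 c→11
  11='cccc' goto b→12
  12='ccccb' goto ·  ←P3
  13='cca' goto c→14
  14='ccac' goto c→15
  15='ccacc' goto a→16
  16='ccacca' goto ·  ←P4
  17='cb' goto b→18
  18='cbb' goto ·  ←P5
  19='ab' goto ·  ←P6
  20='cccb' goto ·  ←P7

Failure links (BFS by depth):
  n1('a'): parent n0 fail=0; on 'a' 0 → fail=0;  out ∅∪∅=∅
  n5('b'): parent n0 fail=0; on 'b' 0 → fail=0;  out {1}∪∅={1}
  n8('c'): parent n0 fail=0; on 'c' 0 → fail=0;  out ∅∪∅=∅
  n2('aa'): parent n1 fail=0; on 'a' 0 → fail=1;  out ∅∪∅=∅
  n6('ac'): parent n1 fail=0; on 'c' 0 → fail=8;  out ∅∪∅=∅
  n9('cc'): parent n8 fail=0; on 'c' 0 → fail=8;  out ∅∪∅=∅
  n17('cb'): parent n8 fail=0; on 'b' 0 → fail=5;  out ∅∪{1}={1}
  n19('ab'): parent n1 fail=0; on 'b' 0 → fail=5;  out {6}∪{1}={1,6}
  n3('aab'): parent n2 fail=1; on 'b' 1 → fail=19;  out ∅∪{1,6}={1,6}
  n7('acc'): parent n6 fail=8; on 'c' 8 → fail=9;  out {2}∪∅={2}
  n10('ccc'): parent n9 fail=8; on 'c' 8 → fail=9;  out ∅∪∅=∅
  n13('cca'): parent n9 fail=8; on 'a' 8→0 → fail=1;  out ∅∪∅=∅
  n18('cbb'): parent n17 fail=5; on 'b' 5→0 → fail=5;  out {5}∪{1}={1,5}
  n4('aabc'): parent n3 fail=19; on 'c' 19→5→0 → fail=8;  out {0}∪∅={0}
  n11('cccc'): parent n10 fail=9; on 'c' 9 → fail=10;  out ∅∪∅=∅
  n14('ccac'): parent n13 fail=1; on 'c' 1 → fail=6;  out ∅∪∅=∅
  n20('cccb'): parent n10 fail=9; on 'b' 9→8 → fail=17;  out {7}∪{1}={1,7}
  n12('ccccb'): parent n11 fail=10; on 'b' 10 → fail=20;  out {3}∪{1,7}={1,3,7}
  n15('ccacc'): parent n14 fail=6; on 'c' 6 → fail=7;  out ∅∪{2}={2}
  n16('ccacca'): parent n15 fail=7; on 'a' 7→9 → fail=13;  out {4}∪∅={4}

Text stream:
i=0 'c': node 0→8
i=1 'b': node 8→17  → match P1@[1:1]
i=2 'b': node 17→18  → match P1@[2:2],P5@[0:2]
i=3 'a': node 18→1 (fail-walked)
i=4 'c': node 1→6
i=5 'c': node 6→7  → match P2@[3:5]
i=6 'a': node 7→13 (fail-walked)
i=7 'c': node 13→14
i=8 'c': node 14→15  → match P2@[6:8]
i=9 'a': node 15→16  → match P4@[4:9]
i=10 'a': node 16→2 (fail-walked)
i=11 'a': node 2→2 (fail-walked)
i=12 'c': node 2→6 (fail-walked)
i=13 'c': node 6→7  → match P2@[11:13]
i=14 'c': node 7→10 (fail-walked)
i=15 'c': node 10→11
i=16 'b': node 11→12  → match P1@[16:16],P3@[12:16],P7@[13:16]
i=17 'a': node 12→1 (fail-walked)
i=18 'b': node 1→19  → match P1@[18:18],P6@[17:18]
i=19 'b': node 19→5 (fail-walked)  → match P1@[19:19]
i=20 'b': node 5→5 (fail-walked)  → match P1@[20:20]
i=21 'c': node 5→8 (fail-walked)
i=22 'c': node 8→9
i=23 'c': node 9→10
i=24 'c': node 10→11
i=25 'b': node 11→12  → match P1@[25:25],P3@[21:25],P7@[22:25]
i=26 'b': node 12→18 (fail-walked)  → match P1@[26:26],P5@[24:26]
i=27 'c': node 18→8 (fail-walked)
i=28 'b': node 8→17  → match P1@[28:28]
i=29 'c': node 17→8 (fail-walked)
i=30 'c': node 8→9
i=31 'c': node 9→10
i=32 'b': node 10→20  → match P1@[32:32],P7@[29:32]
i=33 'c': node 20→8 (fail-walked)
i=34 'c': node 8→9
i=35 'c': node 9→10
i=36 'c': node 10→11
i=37 'c': node 11→11 (fail-walked)
i=38 'c': node 11→11 (fail-walked)
i=39 'b': node 11→12  → match P1@[39:39],P3@[35:39],P7@[36:39]
i=40 'c': node 12→8 (fail-walked)
i=41 'a': node 8→1 (fail-walked)
i=42 'c': node 1→6

Matches: [[1,1],[2,1],[2,5],[5,2],[8,2],[9,4],[13,2],[16,1],[16,3],[16,7],[18,1],[18,6],[19,1],[20,1],[25,1],[25,3],[25,7],[26,1],[26,5],[28,1],[32,1],[32,7],[39,1],[39,3],[39,7]]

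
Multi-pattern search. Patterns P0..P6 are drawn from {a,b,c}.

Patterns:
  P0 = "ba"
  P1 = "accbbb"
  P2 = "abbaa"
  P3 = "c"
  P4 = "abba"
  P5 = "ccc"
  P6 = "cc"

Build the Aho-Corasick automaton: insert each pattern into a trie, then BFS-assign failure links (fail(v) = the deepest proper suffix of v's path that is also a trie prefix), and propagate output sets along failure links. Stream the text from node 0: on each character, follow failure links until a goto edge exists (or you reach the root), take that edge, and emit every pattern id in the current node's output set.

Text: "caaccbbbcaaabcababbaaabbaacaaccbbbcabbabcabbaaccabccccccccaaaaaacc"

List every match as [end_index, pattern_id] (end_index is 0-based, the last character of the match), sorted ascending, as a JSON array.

Construct AC machine:
Trie nodes:
  0='ε' goto a→3 b→1 c→13
  1='b' goto a→2
  2='ba' goto ·  ←P0
  3='a' goto b→9 c→4
  4='ac' goto c→5
  5='acc' goto b→6
  6='accb' goto b→7
  7='accbb' goto b→8
  8='accbbb' goto ·  ←P1
  9='ab' goto b→10
  10='abb' goto a→11
  11='abba' goto a→12  ←P4
  12='abbaa' goto ·  ←P2
  13='c' goto c→14  ←P3
  14='cc' goto c→15  ←P6
  15='ccc' goto ·  ←P5

Failure links (BFS by depth):
  fail(1) 'b': from fail(0)=0 chase 'b': 0 ⇒ 0;  out=∅∪out(0)=∅
  fail(3) 'a': from fail(0)=0 chase 'a': 0 ⇒ 0;  out=∅∪out(0)=∅
  fail(13) 'c': from fail(0)=0 chase 'c': 0 ⇒ 0;  out={3}∪out(0)={3}
  fail(2) 'ba': from fail(1)=0 chase 'a': 0 ⇒ 3;  out={0}∪out(3)={0}
  fail(4) 'ac': from fail(3)=0 chase 'c': 0 ⇒ 13;  out=∅∪out(13)={3}
  fail(9) 'ab': from fail(3)=0 chase 'b': 0 ⇒ 1;  out=∅∪out(1)=∅
  fail(14) 'cc': from fail(13)=0 chase 'c': 0 ⇒ 13;  out={6}∪out(13)={3,6}
  fail(5) 'acc': from fail(4)=13 chase 'c': 13 ⇒ 14;  out=∅∪out(14)={3,6}
  fail(10) 'abb': from fail(9)=1 chase 'b': 1→0 ⇒ 1;  out=∅∪out(1)=∅
  fail(15) 'ccc': from fail(14)=13 chase 'c': 13 ⇒ 14;  out={5}∪out(14)={3,5,6}
  fail(6) 'accb': from fail(5)=14 chase 'b': 14→13→0 ⇒ 1;  out=∅∪out(1)=∅
  fail(11) 'abba': from fail(10)=1 chase 'a': 1 ⇒ 2;  out={4}∪out(2)={0,4}
  fail(7) 'accbb': from fail(6)=1 chase 'b': 1→0 ⇒ 1;  out=∅∪out(1)=∅
  fail(12) 'abbaa': from fail(11)=2 chase 'a': 2→3→0 ⇒ 3;  out={2}∪out(3)={2}
  fail(8) 'accbbb': from fail(7)=1 chase 'b': 1→0 ⇒ 1;  out={1}∪out(1)={1}

Text stream:
pos 0 'c': at 13  emit P3@[0:0]
pos 1 'a': at 3 (fail-walked)
pos 2 'a': at 3 (fail-walked)
pos 3 'c': at 4  emit P3@[3:3]
pos 4 'c': at 5  emit P3@[4:4],P6@[3:4]
pos 5 'b': at 6
pos 6 'b': at 7
pos 7 'b': at 8  emit P1@[2:7]
pos 8 'c': at 13 (fail-walked)  emit P3@[8:8]
pos 9 'a': at 3 (fail-walked)
pos 10 'a': at 3 (fail-walked)
pos 11 'a': at 3 (fail-walked)
pos 12 'b': at 9
pos 13 'c': at 13 (fail-walked)  emit P3@[13:13]
pos 14 'a': at 3 (fail-walked)
pos 15 'b': at 9
pos 16 'a': at 2 (fail-walked)  emit P0@[15:16]
pos 17 'b': at 9 (fail-walked)
pos 18 'b': at 10
pos 19 'a': at 11  emit P0@[18:19],P4@[16:19]
pos 20 'a': at 12  emit P2@[16:20]
pos 21 'a': at 3 (fail-walked)
pos 22 'b': at 9
pos 23 'b': at 10
pos 24 'a': at 11  emit P0@[23:24],P4@[21:24]
pos 25 'a': at 12  emit P2@[21:25]
pos 26 'c': at 4 (fail-walked)  emit P3@[26:26]
pos 27 'a': at 3 (fail-walked)
pos 28 'a': at 3 (fail-walked)
pos 29 'c': at 4  emit P3@[29:29]
pos 30 'c': at 5  emit P3@[30:30],P6@[29:30]
pos 31 'b': at 6
pos 32 'b': at 7
pos 33 'b': at 8  emit P1@[28:33]
pos 34 'c': at 13 (fail-walked)  emit P3@[34:34]
pos 35 'a': at 3 (fail-walked)
pos 36 'b': at 9
pos 37 'b': at 10
pos 38 'a': at 11  emit P0@[37:38],P4@[35:38]
pos 39 'b': at 9 (fail-walked)
pos 40 'c': at 13 (fail-walked)  emit P3@[40:40]
pos 41 'a': at 3 (fail-walked)
pos 42 'b': at 9
pos 43 'b': at 10
pos 44 'a': at 11  emit P0@[43:44],P4@[41:44]
pos 45 'a': at 12  emit P2@[41:45]
pos 46 'c': at 4 (fail-walked)  emit P3@[46:46]
pos 47 'c': at 5  emit P3@[47:47],P6@[46:47]
pos 48 'a': at 3 (fail-walked)
pos 49 'b': at 9
pos 50 'c': at 13 (fail-walked)  emit P3@[50:50]
pos 51 'c': at 14  emit P3@[51:51],P6@[50:51]
pos 52 'c': at 15  emit P3@[52:52],P5@[50:52],P6@[51:52]
pos 53 'c': at 15 (fail-walked)  emit P3@[53:53],P5@[51:53],P6@[52:53]
pos 54 'c': at 15 (fail-walked)  emit P3@[54:54],P5@[52:54],P6@[53:54]
pos 55 'c': at 15 (fail-walked)  emit P3@[55:55],P5@[53:55],P6@[54:55]
pos 56 'c': at 15 (fail-walked)  emit P3@[56:56],P5@[54:56],P6@[55:56]
pos 57 'c': at 15 (fail-walked)  emit P3@[57:57],P5@[55:57],P6@[56:57]
pos 58 'a': at 3 (fail-walked)
pos 59 'a': at 3 (fail-walked)
pos 60 'a': at 3 (fail-walked)
pos 61 'a': at 3 (fail-walked)
pos 62 'a': at 3 (fail-walked)
pos 63 'a': at 3 (fail-walked)
pos 64 'c': at 4  emit P3@[64:64]
pos 65 'c': at 5  emit P3@[65:65],P6@[64:65]

Result: [[0,3],[3,3],[4,3],[4,6],[7,1],[8,3],[13,3],[16,0],[19,0],[19,4],[20,2],[24,0],[24,4],[25,2],[26,3],[29,3],[30,3],[30,6],[33,1],[34,3],[38,0],[38,4],[40,3],[44,0],[44,4],[45,2],[46,3],[47,3],[47,6],[50,3],[51,3],[51,6],[52,3],[52,5],[52,6],[53,3],[53,5],[53,6],[54,3],[54,5],[54,6],[55,3],[55,5],[55,6],[56,3],[56,5],[56,6],[57,3],[57,5],[57,6],[64,3],[65,3],[65,6]]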